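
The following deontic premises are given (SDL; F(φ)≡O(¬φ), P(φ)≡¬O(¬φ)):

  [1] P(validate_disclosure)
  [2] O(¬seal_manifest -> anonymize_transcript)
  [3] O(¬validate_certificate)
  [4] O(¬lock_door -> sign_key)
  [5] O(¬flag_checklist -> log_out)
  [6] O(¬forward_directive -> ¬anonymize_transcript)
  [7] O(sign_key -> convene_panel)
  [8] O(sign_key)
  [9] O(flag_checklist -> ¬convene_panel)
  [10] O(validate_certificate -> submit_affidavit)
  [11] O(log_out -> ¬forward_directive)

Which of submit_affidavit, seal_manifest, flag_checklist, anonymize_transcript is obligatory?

Premise 8 states O(sign_key) outright.
From O(sign_key) and premise 7, O(sign_key -> convene_panel), we obtain O(convene_panel).
Premise 9 is O(flag_checklist -> ¬convene_panel); contrapositively O(convene_panel -> ¬flag_checklist). Since O(convene_panel) holds, K gives O(¬flag_checklist).
Premise 5 is O(¬flag_checklist -> log_out); since O(¬flag_checklist), deontic closure gives O(log_out).
Applying K to premise 11 (O(log_out -> ¬forward_directive)) and O(log_out) yields O(¬forward_directive).
With premise 6, O(¬forward_directive -> ¬anonymize_transcript), the K-axiom yields O(¬anonymize_transcript).
Premise 2 is O(¬seal_manifest -> anonymize_transcript); contrapositively O(¬anonymize_transcript -> seal_manifest). Since O(¬anonymize_transcript) holds, K gives O(seal_manifest).
So O(seal_manifest) holds — seal_manifest is obligatory. None of the other listed options is made obligatory by any chain of premises.

seal_manifest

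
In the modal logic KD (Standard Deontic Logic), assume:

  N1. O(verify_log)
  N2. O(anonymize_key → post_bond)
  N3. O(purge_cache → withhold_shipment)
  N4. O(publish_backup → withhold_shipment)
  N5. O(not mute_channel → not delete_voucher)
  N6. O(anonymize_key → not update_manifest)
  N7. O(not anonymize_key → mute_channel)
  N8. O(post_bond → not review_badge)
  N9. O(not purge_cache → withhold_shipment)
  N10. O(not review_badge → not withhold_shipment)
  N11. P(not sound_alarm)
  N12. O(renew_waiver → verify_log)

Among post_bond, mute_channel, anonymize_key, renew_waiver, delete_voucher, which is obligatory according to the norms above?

By case analysis on not purge_cache: premise 9 gives O(not purge_cache → withhold_shipment) and premise 3 gives O(purge_cache → withhold_shipment), so O(withhold_shipment) either way.
Premise 10, O(not review_badge → not withhold_shipment), contraposes to O(withhold_shipment → review_badge); with O(withhold_shipment) we get O(review_badge).
Premise 8 is O(post_bond → not review_badge); contrapositively O(review_badge → not post_bond). Since O(review_badge) holds, K gives O(not post_bond).
Premise 2 is O(anonymize_key → post_bond); contrapositively O(not post_bond → not anonymize_key). Since O(not post_bond) holds, K gives O(not anonymize_key).
With premise 7, O(not anonymize_key → mute_channel), the K-axiom yields O(mute_channel).
So O(mute_channel) holds — mute_channel is obligatory. None of the other listed options is made obligatory by any chain of premises.

mute_channel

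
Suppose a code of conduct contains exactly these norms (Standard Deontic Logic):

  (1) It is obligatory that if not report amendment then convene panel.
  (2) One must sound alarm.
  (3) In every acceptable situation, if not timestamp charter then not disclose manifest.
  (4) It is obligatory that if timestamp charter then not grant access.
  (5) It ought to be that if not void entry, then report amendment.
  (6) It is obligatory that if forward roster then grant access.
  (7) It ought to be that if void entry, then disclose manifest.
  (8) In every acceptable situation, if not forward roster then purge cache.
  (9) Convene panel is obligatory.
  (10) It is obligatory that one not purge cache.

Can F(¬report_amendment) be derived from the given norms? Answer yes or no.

Premise 10 gives O(¬purge_cache).
The contrapositive of premise 8 (O(¬forward_roster → purge_cache)) is O(¬purge_cache → forward_roster), and O(¬purge_cache) is already established, so O(forward_roster).
From O(forward_roster) and premise 6, O(forward_roster → grant_access), we obtain O(grant_access).
The contrapositive of premise 4 (O(timestamp_charter → ¬grant_access)) is O(grant_access → ¬timestamp_charter), and O(grant_access) is already established, so O(¬timestamp_charter).
Premise 3 is O(¬timestamp_charter → ¬disclose_manifest); since O(¬timestamp_charter), deontic closure gives O(¬disclose_manifest).
The contrapositive of premise 7 (O(void_entry → disclose_manifest)) is O(¬disclose_manifest → ¬void_entry), and O(¬disclose_manifest) is already established, so O(¬void_entry).
With premise 5, O(¬void_entry → report_amendment), the K-axiom yields O(report_amendment).
Premises 1, 2, 9 do not contribute to this derivation.
So O(report_amendment) holds, i.e. F(¬report_amendment). The claim follows.

Yes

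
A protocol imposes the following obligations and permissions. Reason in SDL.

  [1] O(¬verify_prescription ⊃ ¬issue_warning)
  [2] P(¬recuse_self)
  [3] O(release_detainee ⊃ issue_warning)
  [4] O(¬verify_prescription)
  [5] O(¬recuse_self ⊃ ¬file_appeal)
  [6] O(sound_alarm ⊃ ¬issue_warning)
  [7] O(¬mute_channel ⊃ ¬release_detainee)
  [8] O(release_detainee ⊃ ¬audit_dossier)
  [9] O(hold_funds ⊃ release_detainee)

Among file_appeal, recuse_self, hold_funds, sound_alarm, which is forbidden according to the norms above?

hold_funds

From premise 4 we have O(¬verify_prescription).
With premise 1, O(¬verify_prescription ⊃ ¬issue_warning), the K-axiom yields O(¬issue_warning).
Premise 3, O(release_detainee ⊃ issue_warning), contraposes to O(¬issue_warning ⊃ ¬release_detainee); with O(¬issue_warning) we get O(¬release_detainee).
Premise 9 is O(hold_funds ⊃ release_detainee); contrapositively O(¬release_detainee ⊃ ¬hold_funds). Since O(¬release_detainee) holds, K gives O(¬hold_funds).
So O(¬hold_funds) holds, i.e. hold_funds is forbidden. None of the other listed options is forbidden under the premises.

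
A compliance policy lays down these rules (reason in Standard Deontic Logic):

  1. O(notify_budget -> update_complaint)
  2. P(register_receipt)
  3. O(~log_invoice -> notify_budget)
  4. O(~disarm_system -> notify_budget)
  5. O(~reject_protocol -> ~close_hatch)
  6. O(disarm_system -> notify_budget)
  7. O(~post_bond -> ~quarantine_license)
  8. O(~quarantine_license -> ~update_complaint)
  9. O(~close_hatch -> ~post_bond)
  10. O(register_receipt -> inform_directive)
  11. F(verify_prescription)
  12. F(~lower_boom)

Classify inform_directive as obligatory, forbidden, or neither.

Premise 10 is O(register_receipt -> inform_directive), but O(register_receipt) is not derivable from the premises (the permission P(register_receipt) asserts only ~O(~register_receipt), not O(register_receipt)), so it does not yield O(inform_directive).
No premise or chain of K-axiom applications forces O(inform_directive), and none forces O(~inform_directive). So inform_directive is neither obligatory nor forbidden under these norms.

Neither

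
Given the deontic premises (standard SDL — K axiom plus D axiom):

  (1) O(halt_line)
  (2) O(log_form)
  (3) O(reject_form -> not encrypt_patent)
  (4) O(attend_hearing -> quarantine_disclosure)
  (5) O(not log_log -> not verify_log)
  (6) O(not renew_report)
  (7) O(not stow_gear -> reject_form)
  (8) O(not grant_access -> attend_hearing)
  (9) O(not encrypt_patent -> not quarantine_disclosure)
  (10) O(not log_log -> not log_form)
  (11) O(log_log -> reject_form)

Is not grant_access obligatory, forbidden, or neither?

Forbidden

Premise 2 gives O(log_form).
Premise 10, O(not log_log -> not log_form), contraposes to O(log_form -> log_log); with O(log_form) we get O(log_log).
Premise 11 is O(log_log -> reject_form); since O(log_log), deontic closure gives O(reject_form).
From O(reject_form) and premise 3, O(reject_form -> not encrypt_patent), we obtain O(not encrypt_patent).
From O(not encrypt_patent) and premise 9, O(not encrypt_patent -> not quarantine_disclosure), we obtain O(not quarantine_disclosure).
The contrapositive of premise 4 (O(attend_hearing -> quarantine_disclosure)) is O(not quarantine_disclosure -> not attend_hearing), and O(not quarantine_disclosure) is already established, so O(not attend_hearing).
Premise 8, O(not grant_access -> attend_hearing), contraposes to O(not attend_hearing -> grant_access); with O(not attend_hearing) we get O(grant_access).
Premises 1, 5, 6, 7 do not contribute to this derivation.
Thus O(grant_access), which is F(not grant_access): not grant_access is forbidden.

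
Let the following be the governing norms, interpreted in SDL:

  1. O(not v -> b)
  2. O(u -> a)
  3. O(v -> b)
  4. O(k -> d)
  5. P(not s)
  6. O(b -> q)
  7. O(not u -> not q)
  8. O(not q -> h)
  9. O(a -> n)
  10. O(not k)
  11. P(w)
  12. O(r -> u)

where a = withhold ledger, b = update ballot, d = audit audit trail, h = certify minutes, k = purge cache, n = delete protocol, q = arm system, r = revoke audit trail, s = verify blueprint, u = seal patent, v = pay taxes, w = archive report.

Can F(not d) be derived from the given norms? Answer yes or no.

No

Premise 4 is O(k -> d), but O(k) is not derivable from the premises, so it does not yield O(d).
No other premise forces O(d). An ideal world satisfying every premise can still have not d true, so F(not d) is not derivable.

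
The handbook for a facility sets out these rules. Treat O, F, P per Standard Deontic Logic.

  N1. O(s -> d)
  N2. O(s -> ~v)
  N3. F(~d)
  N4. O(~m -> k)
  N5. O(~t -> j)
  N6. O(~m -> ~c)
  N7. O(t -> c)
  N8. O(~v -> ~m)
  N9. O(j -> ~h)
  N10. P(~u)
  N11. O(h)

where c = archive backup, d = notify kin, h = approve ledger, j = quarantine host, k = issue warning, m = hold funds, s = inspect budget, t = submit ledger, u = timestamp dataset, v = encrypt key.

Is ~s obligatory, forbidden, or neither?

Obligatory

Premise 11 states O(h) outright.
Premise 9 is O(j -> ~h); contrapositively O(h -> ~j). Since O(h) holds, K gives O(~j).
Premise 5, O(~t -> j), contraposes to O(~j -> t); with O(~j) we get O(t).
Applying K to premise 7 (O(t -> c)) and O(t) yields O(c).
Premise 6 is O(~m -> ~c); contrapositively O(c -> m). Since O(c) holds, K gives O(m).
Premise 8 is O(~v -> ~m); contrapositively O(m -> v). Since O(m) holds, K gives O(v).
Premise 2, O(s -> ~v), contraposes to O(v -> ~s); with O(v) we get O(~s).
Premises 1, 3, 4, 10 do not contribute to this derivation.
Hence ~s is obligatory.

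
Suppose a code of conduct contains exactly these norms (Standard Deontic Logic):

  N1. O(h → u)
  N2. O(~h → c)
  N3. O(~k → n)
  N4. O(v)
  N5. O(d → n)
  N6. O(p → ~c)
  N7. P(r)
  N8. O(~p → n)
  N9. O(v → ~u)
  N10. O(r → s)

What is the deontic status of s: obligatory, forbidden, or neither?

Premise 10 is O(r → s), but O(r) is not derivable from the premises (the permission P(r) asserts only ~O(~r), not O(r)), so it does not yield O(s).
No premise or chain of K-axiom applications forces O(s), and none forces O(~s). So s is neither obligatory nor forbidden under these norms.

Neither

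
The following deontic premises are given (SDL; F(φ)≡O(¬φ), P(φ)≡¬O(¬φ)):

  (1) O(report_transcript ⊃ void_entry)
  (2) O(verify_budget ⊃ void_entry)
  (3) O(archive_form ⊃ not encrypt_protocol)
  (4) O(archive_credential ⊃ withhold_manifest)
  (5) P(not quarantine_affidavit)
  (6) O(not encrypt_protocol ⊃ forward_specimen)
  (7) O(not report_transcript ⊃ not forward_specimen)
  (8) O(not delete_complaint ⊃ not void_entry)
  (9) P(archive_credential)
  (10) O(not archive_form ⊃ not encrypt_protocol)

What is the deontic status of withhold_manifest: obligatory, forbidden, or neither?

Neither

Premise 4 is O(archive_credential ⊃ withhold_manifest), but O(archive_credential) is not derivable from the premises (the permission P(archive_credential) asserts only not O(not archive_credential), not O(archive_credential)), so it does not yield O(withhold_manifest).
No premise or chain of K-axiom applications forces O(withhold_manifest), and none forces O(not withhold_manifest). So withhold_manifest is neither obligatory nor forbidden under these norms.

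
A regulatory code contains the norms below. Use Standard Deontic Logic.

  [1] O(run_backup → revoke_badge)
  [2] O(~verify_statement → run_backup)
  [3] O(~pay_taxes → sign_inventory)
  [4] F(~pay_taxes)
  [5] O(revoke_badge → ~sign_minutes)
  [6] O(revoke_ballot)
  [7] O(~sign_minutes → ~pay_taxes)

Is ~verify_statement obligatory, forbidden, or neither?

Premise 4, F(~pay_taxes), is equivalent to O(pay_taxes).
The contrapositive of premise 7 (O(~sign_minutes → ~pay_taxes)) is O(pay_taxes → sign_minutes), and O(pay_taxes) is already established, so O(sign_minutes).
The contrapositive of premise 5 (O(revoke_badge → ~sign_minutes)) is O(sign_minutes → ~revoke_badge), and O(sign_minutes) is already established, so O(~revoke_badge).
The contrapositive of premise 1 (O(run_backup → revoke_badge)) is O(~revoke_badge → ~run_backup), and O(~revoke_badge) is already established, so O(~run_backup).
The contrapositive of premise 2 (O(~verify_statement → run_backup)) is O(~run_backup → verify_statement), and O(~run_backup) is already established, so O(verify_statement).
Premises 3, 6 do not contribute to this derivation.
Thus O(verify_statement), which is F(~verify_statement): ~verify_statement is forbidden.

Forbidden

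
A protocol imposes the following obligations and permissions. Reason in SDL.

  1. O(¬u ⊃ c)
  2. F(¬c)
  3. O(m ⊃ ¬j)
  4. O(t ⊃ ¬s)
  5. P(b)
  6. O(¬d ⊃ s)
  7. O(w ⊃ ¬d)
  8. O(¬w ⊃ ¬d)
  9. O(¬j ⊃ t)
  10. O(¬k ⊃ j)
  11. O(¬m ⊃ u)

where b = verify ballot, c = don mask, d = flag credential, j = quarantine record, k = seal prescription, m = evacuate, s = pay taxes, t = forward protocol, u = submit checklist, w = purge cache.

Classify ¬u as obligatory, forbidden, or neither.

By case analysis on w: premise 7 gives O(w ⊃ ¬d) and premise 8 gives O(¬w ⊃ ¬d), so O(¬d) either way.
Premise 6 is O(¬d ⊃ s); since O(¬d), deontic closure gives O(s).
Premise 4 is O(t ⊃ ¬s); contrapositively O(s ⊃ ¬t). Since O(s) holds, K gives O(¬t).
Premise 9 is O(¬j ⊃ t); contrapositively O(¬t ⊃ j). Since O(¬t) holds, K gives O(j).
Premise 3 is O(m ⊃ ¬j); contrapositively O(j ⊃ ¬m). Since O(j) holds, K gives O(¬m).
From O(¬m) and premise 11, O(¬m ⊃ u), we obtain O(u).
Premises 1, 2, 5, 10 do not contribute to this derivation.
Thus O(u), which is F(¬u): ¬u is forbidden.

Forbidden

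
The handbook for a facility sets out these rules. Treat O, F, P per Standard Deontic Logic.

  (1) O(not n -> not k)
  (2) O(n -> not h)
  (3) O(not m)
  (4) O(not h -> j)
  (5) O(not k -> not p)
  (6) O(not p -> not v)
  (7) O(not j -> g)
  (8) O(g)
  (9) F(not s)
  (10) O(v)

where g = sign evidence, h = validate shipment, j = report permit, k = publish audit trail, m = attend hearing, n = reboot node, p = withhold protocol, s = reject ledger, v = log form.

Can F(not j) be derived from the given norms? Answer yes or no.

Premise 10 states O(v) outright.
Premise 6 is O(not p -> not v); contrapositively O(v -> p). Since O(v) holds, K gives O(p).
Premise 5 is O(not k -> not p); contrapositively O(p -> k). Since O(p) holds, K gives O(k).
Premise 1 is O(not n -> not k); contrapositively O(k -> n). Since O(k) holds, K gives O(n).
With premise 2, O(n -> not h), the K-axiom yields O(not h).
Applying K to premise 4 (O(not h -> j)) and O(not h) yields O(j).
Premises 3, 7, 8, 9 do not contribute to this derivation.
So O(j) holds, i.e. F(not j). The claim follows.

Yes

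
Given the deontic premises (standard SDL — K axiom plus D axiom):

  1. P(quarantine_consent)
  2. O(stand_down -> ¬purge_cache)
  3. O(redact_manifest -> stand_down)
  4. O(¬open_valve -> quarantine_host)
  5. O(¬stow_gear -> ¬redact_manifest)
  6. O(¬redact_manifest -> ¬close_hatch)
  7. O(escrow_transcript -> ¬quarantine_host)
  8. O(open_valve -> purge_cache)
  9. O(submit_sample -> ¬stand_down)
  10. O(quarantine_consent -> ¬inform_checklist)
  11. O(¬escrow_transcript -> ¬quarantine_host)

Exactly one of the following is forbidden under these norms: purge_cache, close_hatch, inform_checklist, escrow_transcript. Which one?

close_hatch

By case analysis on ¬escrow_transcript: premise 11 gives O(¬escrow_transcript -> ¬quarantine_host) and premise 7 gives O(escrow_transcript -> ¬quarantine_host), so O(¬quarantine_host) either way.
The contrapositive of premise 4 (O(¬open_valve -> quarantine_host)) is O(¬quarantine_host -> open_valve), and O(¬quarantine_host) is already established, so O(open_valve).
Applying K to premise 8 (O(open_valve -> purge_cache)) and O(open_valve) yields O(purge_cache).
Premise 2 is O(stand_down -> ¬purge_cache); contrapositively O(purge_cache -> ¬stand_down). Since O(purge_cache) holds, K gives O(¬stand_down).
The contrapositive of premise 3 (O(redact_manifest -> stand_down)) is O(¬stand_down -> ¬redact_manifest), and O(¬stand_down) is already established, so O(¬redact_manifest).
Applying K to premise 6 (O(¬redact_manifest -> ¬close_hatch)) and O(¬redact_manifest) yields O(¬close_hatch).
So O(¬close_hatch) holds, i.e. close_hatch is forbidden. None of the other listed options is forbidden under the premises.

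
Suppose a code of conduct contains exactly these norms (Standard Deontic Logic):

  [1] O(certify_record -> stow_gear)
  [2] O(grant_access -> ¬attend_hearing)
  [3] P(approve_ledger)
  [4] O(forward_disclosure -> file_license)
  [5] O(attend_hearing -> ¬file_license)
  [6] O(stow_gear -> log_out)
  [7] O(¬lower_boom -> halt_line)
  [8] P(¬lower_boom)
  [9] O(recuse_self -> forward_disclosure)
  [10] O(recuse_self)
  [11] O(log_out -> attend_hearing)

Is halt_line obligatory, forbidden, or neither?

Premise 7 is O(¬lower_boom -> halt_line), but O(¬lower_boom) is not derivable from the premises (the permission P(¬lower_boom) asserts only ¬O(lower_boom), not O(¬lower_boom)), so it does not yield O(halt_line).
No premise or chain of K-axiom applications forces O(halt_line), and none forces O(¬halt_line). So halt_line is neither obligatory nor forbidden under these norms.

Neither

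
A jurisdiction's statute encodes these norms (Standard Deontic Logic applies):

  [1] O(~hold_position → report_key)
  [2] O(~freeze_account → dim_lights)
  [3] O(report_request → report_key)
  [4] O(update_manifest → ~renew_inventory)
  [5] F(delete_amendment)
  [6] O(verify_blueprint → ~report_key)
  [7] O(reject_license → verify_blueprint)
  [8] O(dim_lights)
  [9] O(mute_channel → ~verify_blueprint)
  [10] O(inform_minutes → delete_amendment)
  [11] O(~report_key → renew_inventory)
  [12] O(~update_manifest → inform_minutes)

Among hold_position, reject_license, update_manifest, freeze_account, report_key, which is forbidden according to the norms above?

reject_license

F(delete_amendment) at premise 5 means O(~delete_amendment).
Premise 10, O(inform_minutes → delete_amendment), contraposes to O(~delete_amendment → ~inform_minutes); with O(~delete_amendment) we get O(~inform_minutes).
Premise 12 is O(~update_manifest → inform_minutes); contrapositively O(~inform_minutes → update_manifest). Since O(~inform_minutes) holds, K gives O(update_manifest).
With premise 4, O(update_manifest → ~renew_inventory), the K-axiom yields O(~renew_inventory).
Premise 11 is O(~report_key → renew_inventory); contrapositively O(~renew_inventory → report_key). Since O(~renew_inventory) holds, K gives O(report_key).
Premise 6, O(verify_blueprint → ~report_key), contraposes to O(report_key → ~verify_blueprint); with O(report_key) we get O(~verify_blueprint).
The contrapositive of premise 7 (O(reject_license → verify_blueprint)) is O(~verify_blueprint → ~reject_license), and O(~verify_blueprint) is already established, so O(~reject_license).
So O(~reject_license) holds, i.e. reject_license is forbidden. None of the other listed options is forbidden under the premises.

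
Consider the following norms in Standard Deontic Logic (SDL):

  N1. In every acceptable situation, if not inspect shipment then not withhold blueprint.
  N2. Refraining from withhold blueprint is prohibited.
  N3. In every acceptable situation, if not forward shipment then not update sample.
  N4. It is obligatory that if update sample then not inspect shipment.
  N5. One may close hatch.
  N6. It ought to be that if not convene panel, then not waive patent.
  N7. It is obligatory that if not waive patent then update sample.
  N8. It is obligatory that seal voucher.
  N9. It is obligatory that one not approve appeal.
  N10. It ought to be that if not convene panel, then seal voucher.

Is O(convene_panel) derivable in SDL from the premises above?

Yes

Premise 2 is F(¬withhold_blueprint), i.e. O(withhold_blueprint).
Premise 1 is O(¬inspect_shipment → ¬withhold_blueprint); contrapositively O(withhold_blueprint → inspect_shipment). Since O(withhold_blueprint) holds, K gives O(inspect_shipment).
Premise 4, O(update_sample → ¬inspect_shipment), contraposes to O(inspect_shipment → ¬update_sample); with O(inspect_shipment) we get O(¬update_sample).
The contrapositive of premise 7 (O(¬waive_patent → update_sample)) is O(¬update_sample → waive_patent), and O(¬update_sample) is already established, so O(waive_patent).
Premise 6, O(¬convene_panel → ¬waive_patent), contraposes to O(waive_patent → convene_panel); with O(waive_patent) we get O(convene_panel).
Premises 3, 5, 8, 9, 10 do not contribute to this derivation.
So O(convene_panel) follows.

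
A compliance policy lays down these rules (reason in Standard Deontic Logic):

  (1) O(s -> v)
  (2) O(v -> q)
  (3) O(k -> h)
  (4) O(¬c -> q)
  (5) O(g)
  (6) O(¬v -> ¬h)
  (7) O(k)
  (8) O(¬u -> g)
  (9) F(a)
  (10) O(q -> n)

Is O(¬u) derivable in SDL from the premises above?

No

Premise 8 is O(¬u -> g); even if O(g) held, inferring O(¬u) would be affirming the consequent — invalid.
No other premise forces O(¬u). An ideal world satisfying every premise can still have ¬u false, so O(¬u) is not derivable.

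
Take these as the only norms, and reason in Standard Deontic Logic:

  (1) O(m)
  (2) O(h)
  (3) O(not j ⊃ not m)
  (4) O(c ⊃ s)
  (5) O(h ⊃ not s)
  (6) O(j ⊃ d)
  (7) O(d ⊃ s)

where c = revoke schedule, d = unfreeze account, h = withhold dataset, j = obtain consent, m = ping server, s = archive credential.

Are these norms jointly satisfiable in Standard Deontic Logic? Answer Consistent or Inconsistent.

Inconsistent

Premise 1 gives O(m).
Premise 3 is O(not j ⊃ not m); contrapositively O(m ⊃ j). Since O(m) holds, K gives O(j).
From O(j) and premise 6, O(j ⊃ d), we obtain O(d).
From O(d) and premise 7, O(d ⊃ s), we obtain O(s).
Premise 5, O(h ⊃ not s), contraposes to O(s ⊃ not h); with O(s) we get O(not h).
But premise 2 directly asserts O(h).
We now have both O(not h) and O(h) — h is simultaneously obligatory and forbidden, violating the D-axiom.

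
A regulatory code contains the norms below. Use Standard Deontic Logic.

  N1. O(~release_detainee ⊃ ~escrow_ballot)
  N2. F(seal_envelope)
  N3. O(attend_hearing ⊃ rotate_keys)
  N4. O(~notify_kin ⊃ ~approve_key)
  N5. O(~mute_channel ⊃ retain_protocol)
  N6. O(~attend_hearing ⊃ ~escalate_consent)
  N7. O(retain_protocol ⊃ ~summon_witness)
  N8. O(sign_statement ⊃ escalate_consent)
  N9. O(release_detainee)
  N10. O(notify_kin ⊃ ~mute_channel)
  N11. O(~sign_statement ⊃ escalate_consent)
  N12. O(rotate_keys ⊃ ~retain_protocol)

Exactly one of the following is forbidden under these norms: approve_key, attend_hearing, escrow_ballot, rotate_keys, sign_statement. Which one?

approve_key

Premises 11 and 8 cover both cases: O(~sign_statement ⊃ escalate_consent) and O(sign_statement ⊃ escalate_consent). Since ~sign_statement ∨ sign_statement is a tautology, O(escalate_consent) follows.
Premise 6 is O(~attend_hearing ⊃ ~escalate_consent); contrapositively O(escalate_consent ⊃ attend_hearing). Since O(escalate_consent) holds, K gives O(attend_hearing).
With premise 3, O(attend_hearing ⊃ rotate_keys), the K-axiom yields O(rotate_keys).
From O(rotate_keys) and premise 12, O(rotate_keys ⊃ ~retain_protocol), we obtain O(~retain_protocol).
Premise 5 is O(~mute_channel ⊃ retain_protocol); contrapositively O(~retain_protocol ⊃ mute_channel). Since O(~retain_protocol) holds, K gives O(mute_channel).
The contrapositive of premise 10 (O(notify_kin ⊃ ~mute_channel)) is O(mute_channel ⊃ ~notify_kin), and O(mute_channel) is already established, so O(~notify_kin).
Premise 4 is O(~notify_kin ⊃ ~approve_key); since O(~notify_kin), deontic closure gives O(~approve_key).
So O(~approve_key) holds, i.e. approve_key is forbidden. None of the other listed options is forbidden under the premises.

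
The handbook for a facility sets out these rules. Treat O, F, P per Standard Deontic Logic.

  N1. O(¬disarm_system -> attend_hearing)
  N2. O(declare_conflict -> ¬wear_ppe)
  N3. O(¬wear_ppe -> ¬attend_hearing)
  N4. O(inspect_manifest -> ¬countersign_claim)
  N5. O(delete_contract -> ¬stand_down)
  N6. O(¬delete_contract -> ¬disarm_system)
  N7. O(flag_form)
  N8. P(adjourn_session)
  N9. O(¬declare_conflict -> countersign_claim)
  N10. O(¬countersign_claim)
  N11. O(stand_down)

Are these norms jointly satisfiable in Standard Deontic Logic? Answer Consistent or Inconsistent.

Inconsistent

Premise 10 gives O(¬countersign_claim).
The contrapositive of premise 9 (O(¬declare_conflict -> countersign_claim)) is O(¬countersign_claim -> declare_conflict), and O(¬countersign_claim) is already established, so O(declare_conflict).
From O(declare_conflict) and premise 2, O(declare_conflict -> ¬wear_ppe), we obtain O(¬wear_ppe).
Applying K to premise 3 (O(¬wear_ppe -> ¬attend_hearing)) and O(¬wear_ppe) yields O(¬attend_hearing).
The contrapositive of premise 1 (O(¬disarm_system -> attend_hearing)) is O(¬attend_hearing -> disarm_system), and O(¬attend_hearing) is already established, so O(disarm_system).
Premise 6, O(¬delete_contract -> ¬disarm_system), contraposes to O(disarm_system -> delete_contract); with O(disarm_system) we get O(delete_contract).
From O(delete_contract) and premise 5, O(delete_contract -> ¬stand_down), we obtain O(¬stand_down).
However, premise 11 gives O(stand_down).
We now have both O(¬stand_down) and O(stand_down) — stand_down is simultaneously obligatory and forbidden, violating the D-axiom.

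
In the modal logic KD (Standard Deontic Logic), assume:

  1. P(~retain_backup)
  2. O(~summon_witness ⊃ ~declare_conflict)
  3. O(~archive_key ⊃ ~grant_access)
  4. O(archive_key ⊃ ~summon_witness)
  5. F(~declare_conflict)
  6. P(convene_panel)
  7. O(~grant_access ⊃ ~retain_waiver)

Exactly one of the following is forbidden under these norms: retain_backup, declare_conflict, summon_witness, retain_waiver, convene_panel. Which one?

Premise 5, F(~declare_conflict), is equivalent to O(declare_conflict).
Premise 2 is O(~summon_witness ⊃ ~declare_conflict); contrapositively O(declare_conflict ⊃ summon_witness). Since O(declare_conflict) holds, K gives O(summon_witness).
Premise 4 is O(archive_key ⊃ ~summon_witness); contrapositively O(summon_witness ⊃ ~archive_key). Since O(summon_witness) holds, K gives O(~archive_key).
Applying K to premise 3 (O(~archive_key ⊃ ~grant_access)) and O(~archive_key) yields O(~grant_access).
Applying K to premise 7 (O(~grant_access ⊃ ~retain_waiver)) and O(~grant_access) yields O(~retain_waiver).
So O(~retain_waiver) holds, i.e. retain_waiver is forbidden. None of the other listed options is forbidden under the premises.

retain_waiver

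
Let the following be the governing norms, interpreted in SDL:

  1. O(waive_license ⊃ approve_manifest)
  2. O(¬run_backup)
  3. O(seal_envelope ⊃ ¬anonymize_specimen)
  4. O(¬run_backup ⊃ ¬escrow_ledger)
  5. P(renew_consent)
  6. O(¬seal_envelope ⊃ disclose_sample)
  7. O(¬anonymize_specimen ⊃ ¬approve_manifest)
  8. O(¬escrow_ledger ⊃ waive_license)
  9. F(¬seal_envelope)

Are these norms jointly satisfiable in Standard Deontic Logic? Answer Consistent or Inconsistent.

Inconsistent

Premise 9, F(¬seal_envelope), is equivalent to O(seal_envelope).
Applying K to premise 3 (O(seal_envelope ⊃ ¬anonymize_specimen)) and O(seal_envelope) yields O(¬anonymize_specimen).
With premise 7, O(¬anonymize_specimen ⊃ ¬approve_manifest), the K-axiom yields O(¬approve_manifest).
The contrapositive of premise 1 (O(waive_license ⊃ approve_manifest)) is O(¬approve_manifest ⊃ ¬waive_license), and O(¬approve_manifest) is already established, so O(¬waive_license).
Premise 8 is O(¬escrow_ledger ⊃ waive_license); contrapositively O(¬waive_license ⊃ escrow_ledger). Since O(¬waive_license) holds, K gives O(escrow_ledger).
Premise 4 is O(¬run_backup ⊃ ¬escrow_ledger); contrapositively O(escrow_ledger ⊃ run_backup). Since O(escrow_ledger) holds, K gives O(run_backup).
However, premise 2 gives O(¬run_backup).
We now have both O(run_backup) and O(¬run_backup) — run_backup is simultaneously obligatory and forbidden, violating the D-axiom.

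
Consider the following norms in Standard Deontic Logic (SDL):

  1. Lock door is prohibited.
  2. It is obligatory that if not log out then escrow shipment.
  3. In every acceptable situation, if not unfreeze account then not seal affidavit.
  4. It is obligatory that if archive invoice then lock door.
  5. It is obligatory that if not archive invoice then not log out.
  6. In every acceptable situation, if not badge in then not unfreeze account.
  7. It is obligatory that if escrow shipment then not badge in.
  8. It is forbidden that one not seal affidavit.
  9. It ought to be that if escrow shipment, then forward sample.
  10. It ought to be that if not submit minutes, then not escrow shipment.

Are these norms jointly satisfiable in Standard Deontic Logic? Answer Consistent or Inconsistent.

Inconsistent

Premise 8 is F(¬seal_affidavit), i.e. O(seal_affidavit).
Premise 3 is O(¬unfreeze_account → ¬seal_affidavit); contrapositively O(seal_affidavit → unfreeze_account). Since O(seal_affidavit) holds, K gives O(unfreeze_account).
The contrapositive of premise 6 (O(¬badge_in → ¬unfreeze_account)) is O(unfreeze_account → badge_in), and O(unfreeze_account) is already established, so O(badge_in).
Premise 7, O(escrow_shipment → ¬badge_in), contraposes to O(badge_in → ¬escrow_shipment); with O(badge_in) we get O(¬escrow_shipment).
The contrapositive of premise 2 (O(¬log_out → escrow_shipment)) is O(¬escrow_shipment → log_out), and O(¬escrow_shipment) is already established, so O(log_out).
The contrapositive of premise 5 (O(¬archive_invoice → ¬log_out)) is O(log_out → archive_invoice), and O(log_out) is already established, so O(archive_invoice).
Premise 4 is O(archive_invoice → lock_door); since O(archive_invoice), deontic closure gives O(lock_door).
However, F(lock_door) at premise 1 amounts to O(¬lock_door).
We now have both O(lock_door) and O(¬lock_door) — lock_door is simultaneously obligatory and forbidden, violating the D-axiom.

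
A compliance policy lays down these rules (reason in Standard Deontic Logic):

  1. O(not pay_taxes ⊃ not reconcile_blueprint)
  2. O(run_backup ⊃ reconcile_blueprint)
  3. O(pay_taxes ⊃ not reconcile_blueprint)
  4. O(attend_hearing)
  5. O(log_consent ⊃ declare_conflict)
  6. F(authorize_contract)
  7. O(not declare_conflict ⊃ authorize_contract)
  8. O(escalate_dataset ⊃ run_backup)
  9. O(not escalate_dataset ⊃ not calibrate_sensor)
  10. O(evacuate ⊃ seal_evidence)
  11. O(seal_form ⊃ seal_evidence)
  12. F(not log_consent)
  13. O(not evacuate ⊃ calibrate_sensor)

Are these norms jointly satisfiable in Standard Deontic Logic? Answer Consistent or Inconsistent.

Premise 7 is O(not declare_conflict ⊃ authorize_contract), but O(not declare_conflict) is not derivable from the premises, so it does not yield O(authorize_contract).
So O(authorize_contract) is not derivable, and the apparent clash with O(not authorize_contract) does not arise.
A world satisfying every obligation exists (e.g. attend_hearing=true, authorize_contract=false, calibrate_sensor=false, declare_conflict=true, escalate_dataset=false, evacuate=true, log_consent=true, pay_taxes=false, reconcile_blueprint=false, run_backup=false, seal_evidence=true, seal_form=false); no atom is both obligatory and forbidden, so the set is consistent.

Consistent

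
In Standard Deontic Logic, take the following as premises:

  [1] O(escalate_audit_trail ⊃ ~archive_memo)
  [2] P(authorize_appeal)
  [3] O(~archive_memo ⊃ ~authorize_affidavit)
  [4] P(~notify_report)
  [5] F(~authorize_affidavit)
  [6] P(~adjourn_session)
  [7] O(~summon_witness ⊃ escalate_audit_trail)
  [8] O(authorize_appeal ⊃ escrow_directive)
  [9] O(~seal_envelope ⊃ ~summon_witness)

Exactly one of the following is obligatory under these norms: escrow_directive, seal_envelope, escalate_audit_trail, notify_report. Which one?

seal_envelope

Premise 5, F(~authorize_affidavit), is equivalent to O(authorize_affidavit).
Premise 3, O(~archive_memo ⊃ ~authorize_affidavit), contraposes to O(authorize_affidavit ⊃ archive_memo); with O(authorize_affidavit) we get O(archive_memo).
Premise 1, O(escalate_audit_trail ⊃ ~archive_memo), contraposes to O(archive_memo ⊃ ~escalate_audit_trail); with O(archive_memo) we get O(~escalate_audit_trail).
Premise 7 is O(~summon_witness ⊃ escalate_audit_trail); contrapositively O(~escalate_audit_trail ⊃ summon_witness). Since O(~escalate_audit_trail) holds, K gives O(summon_witness).
The contrapositive of premise 9 (O(~seal_envelope ⊃ ~summon_witness)) is O(summon_witness ⊃ seal_envelope), and O(summon_witness) is already established, so O(seal_envelope).
So O(seal_envelope) holds — seal_envelope is obligatory. None of the other listed options is made obligatory by any chain of premises.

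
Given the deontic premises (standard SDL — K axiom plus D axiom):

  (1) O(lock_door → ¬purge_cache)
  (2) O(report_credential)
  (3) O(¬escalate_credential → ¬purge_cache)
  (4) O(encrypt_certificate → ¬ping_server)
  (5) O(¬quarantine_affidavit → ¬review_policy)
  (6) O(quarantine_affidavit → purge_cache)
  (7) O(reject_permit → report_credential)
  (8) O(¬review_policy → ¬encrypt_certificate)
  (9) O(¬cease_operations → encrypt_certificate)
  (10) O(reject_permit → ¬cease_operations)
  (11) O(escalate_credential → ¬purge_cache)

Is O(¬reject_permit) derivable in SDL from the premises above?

By case analysis on escalate_credential: premise 11 gives O(escalate_credential → ¬purge_cache) and premise 3 gives O(¬escalate_credential → ¬purge_cache), so O(¬purge_cache) either way.
The contrapositive of premise 6 (O(quarantine_affidavit → purge_cache)) is O(¬purge_cache → ¬quarantine_affidavit), and O(¬purge_cache) is already established, so O(¬quarantine_affidavit).
From O(¬quarantine_affidavit) and premise 5, O(¬quarantine_affidavit → ¬review_policy), we obtain O(¬review_policy).
With premise 8, O(¬review_policy → ¬encrypt_certificate), the K-axiom yields O(¬encrypt_certificate).
Premise 9 is O(¬cease_operations → encrypt_certificate); contrapositively O(¬encrypt_certificate → cease_operations). Since O(¬encrypt_certificate) holds, K gives O(cease_operations).
Premise 10, O(reject_permit → ¬cease_operations), contraposes to O(cease_operations → ¬reject_permit); with O(cease_operations) we get O(¬reject_permit).
Premises 1, 2, 4, 7 do not contribute to this derivation.
So O(¬reject_permit) follows.

Yes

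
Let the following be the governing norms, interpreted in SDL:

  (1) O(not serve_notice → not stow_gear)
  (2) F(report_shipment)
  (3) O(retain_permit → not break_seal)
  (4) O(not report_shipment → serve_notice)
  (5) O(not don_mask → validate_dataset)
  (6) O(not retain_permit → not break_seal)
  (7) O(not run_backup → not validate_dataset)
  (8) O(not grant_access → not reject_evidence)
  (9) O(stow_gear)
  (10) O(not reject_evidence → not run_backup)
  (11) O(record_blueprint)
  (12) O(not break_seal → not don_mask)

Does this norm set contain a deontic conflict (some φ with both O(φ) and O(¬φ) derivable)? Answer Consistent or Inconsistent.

Premise 1 is O(not serve_notice → not stow_gear), but O(not serve_notice) is not derivable from the premises, so it does not yield O(not stow_gear).
So O(not stow_gear) is not derivable, and the apparent clash with O(stow_gear) does not arise.
A world satisfying every obligation exists (e.g. break_seal=false, don_mask=false, grant_access=true, record_blueprint=true, reject_evidence=true, report_shipment=false, retain_permit=false, run_backup=true, serve_notice=true, stow_gear=true, validate_dataset=true); no atom is both obligatory and forbidden, so the set is consistent.

Consistent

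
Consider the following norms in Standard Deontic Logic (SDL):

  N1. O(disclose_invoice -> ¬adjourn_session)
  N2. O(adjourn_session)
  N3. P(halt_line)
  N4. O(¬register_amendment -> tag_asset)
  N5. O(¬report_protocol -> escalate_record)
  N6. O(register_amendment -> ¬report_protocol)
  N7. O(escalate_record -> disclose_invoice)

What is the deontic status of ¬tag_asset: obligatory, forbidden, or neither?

Premise 2 states O(adjourn_session) outright.
Premise 1 is O(disclose_invoice -> ¬adjourn_session); contrapositively O(adjourn_session -> ¬disclose_invoice). Since O(adjourn_session) holds, K gives O(¬disclose_invoice).
Premise 7, O(escalate_record -> disclose_invoice), contraposes to O(¬disclose_invoice -> ¬escalate_record); with O(¬disclose_invoice) we get O(¬escalate_record).
The contrapositive of premise 5 (O(¬report_protocol -> escalate_record)) is O(¬escalate_record -> report_protocol), and O(¬escalate_record) is already established, so O(report_protocol).
Premise 6 is O(register_amendment -> ¬report_protocol); contrapositively O(report_protocol -> ¬register_amendment). Since O(report_protocol) holds, K gives O(¬register_amendment).
With premise 4, O(¬register_amendment -> tag_asset), the K-axiom yields O(tag_asset).
Premise 3 does not contribute to this derivation.
Thus O(tag_asset), which is F(¬tag_asset): ¬tag_asset is forbidden.

Forbidden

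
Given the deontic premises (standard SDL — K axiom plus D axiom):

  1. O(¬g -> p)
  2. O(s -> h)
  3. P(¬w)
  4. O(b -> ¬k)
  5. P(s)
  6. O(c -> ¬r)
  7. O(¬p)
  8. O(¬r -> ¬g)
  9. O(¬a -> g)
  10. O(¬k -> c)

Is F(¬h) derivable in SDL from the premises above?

No

Premise 2 is O(s -> h), but O(s) is not derivable from the premises (the permission P(s) asserts only ¬O(¬s), not O(s)), so it does not yield O(h).
No other premise forces O(h). An ideal world satisfying every premise can still have ¬h true, so F(¬h) is not derivable.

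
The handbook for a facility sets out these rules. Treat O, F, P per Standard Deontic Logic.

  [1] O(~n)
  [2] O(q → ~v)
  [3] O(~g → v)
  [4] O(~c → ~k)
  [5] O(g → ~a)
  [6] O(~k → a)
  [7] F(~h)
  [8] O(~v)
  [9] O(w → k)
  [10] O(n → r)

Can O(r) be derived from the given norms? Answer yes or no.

No

Premise 10 is O(n → r), but O(n) is not derivable from the premises, so it does not yield O(r).
No other premise forces O(r). An ideal world satisfying every premise can still have r false, so O(r) is not derivable.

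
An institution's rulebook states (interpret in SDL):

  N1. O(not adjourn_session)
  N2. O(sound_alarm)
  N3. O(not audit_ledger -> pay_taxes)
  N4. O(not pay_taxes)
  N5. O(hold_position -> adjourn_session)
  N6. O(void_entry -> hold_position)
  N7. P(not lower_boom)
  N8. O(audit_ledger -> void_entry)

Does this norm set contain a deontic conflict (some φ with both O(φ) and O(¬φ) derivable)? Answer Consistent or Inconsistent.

From premise 1 we have O(not adjourn_session).
The contrapositive of premise 5 (O(hold_position -> adjourn_session)) is O(not adjourn_session -> not hold_position), and O(not adjourn_session) is already established, so O(not hold_position).
Premise 6 is O(void_entry -> hold_position); contrapositively O(not hold_position -> not void_entry). Since O(not hold_position) holds, K gives O(not void_entry).
Premise 8, O(audit_ledger -> void_entry), contraposes to O(not void_entry -> not audit_ledger); with O(not void_entry) we get O(not audit_ledger).
Premise 3 is O(not audit_ledger -> pay_taxes); since O(not audit_ledger), deontic closure gives O(pay_taxes).
But premise 4 directly asserts O(not pay_taxes).
We now have both O(pay_taxes) and O(not pay_taxes) — pay_taxes is simultaneously obligatory and forbidden, violating the D-axiom.

Inconsistent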